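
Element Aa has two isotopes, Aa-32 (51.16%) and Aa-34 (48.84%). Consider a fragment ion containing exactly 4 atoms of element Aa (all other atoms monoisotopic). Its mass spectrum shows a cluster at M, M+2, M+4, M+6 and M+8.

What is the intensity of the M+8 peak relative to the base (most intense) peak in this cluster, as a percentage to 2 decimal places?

(0.5116 + 0.4884)^4 gives M 0.0685, M+2 0.2616, M+4 0.3746, M+6 0.2384, M+8 0.0569; the largest is M+4.
P(M+4) = C(4,2) × 0.5116^2 × 0.4884^2 = 6 × 0.26173456 × 0.23853456 = 0.374596 (base)
P(M+8) = C(4,4) × 0.5116^0 × 0.4884^4 = 1 × 1.0000 × 0.05689874 = 0.056899
Relative intensity = 0.056899 / 0.374596 × 100 = 15.19

15.19%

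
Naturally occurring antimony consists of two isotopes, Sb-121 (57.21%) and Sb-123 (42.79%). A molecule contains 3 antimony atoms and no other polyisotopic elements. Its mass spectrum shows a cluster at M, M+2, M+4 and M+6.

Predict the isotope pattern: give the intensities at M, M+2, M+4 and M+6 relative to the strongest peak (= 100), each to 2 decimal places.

Expanding (0.5721 + 0.4279)^3:
P(M) = 0.5721^3 = 0.187247
P(M+2) = 3 × 0.5721^2 × 0.4279^1 = 0.420153
P(M+4) = 3 × 0.5721^1 × 0.4279^2 = 0.314252
P(M+6) = 0.4279^3 = 0.078348
The M+2 peak is largest (0.420153); scaling to 100 gives 44.57 : 100.00 : 74.79 : 18.65.

44.57 : 100.00 : 74.79 : 18.65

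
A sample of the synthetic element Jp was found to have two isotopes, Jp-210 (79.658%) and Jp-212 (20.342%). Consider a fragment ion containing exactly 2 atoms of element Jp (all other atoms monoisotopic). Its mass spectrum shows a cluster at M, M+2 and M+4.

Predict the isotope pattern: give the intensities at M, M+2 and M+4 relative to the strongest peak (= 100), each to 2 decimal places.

100.00 : 51.07 : 6.52

Expanding (0.79658 + 0.20342)^2:
P(M) = 0.79658^2 = 0.634540
P(M+2) = 2 × 0.79658^1 × 0.20342^1 = 0.324081
P(M+4) = 0.20342^2 = 0.041380
The M peak is largest (0.634540); scaling to 100 gives 100.00 : 51.07 : 6.52.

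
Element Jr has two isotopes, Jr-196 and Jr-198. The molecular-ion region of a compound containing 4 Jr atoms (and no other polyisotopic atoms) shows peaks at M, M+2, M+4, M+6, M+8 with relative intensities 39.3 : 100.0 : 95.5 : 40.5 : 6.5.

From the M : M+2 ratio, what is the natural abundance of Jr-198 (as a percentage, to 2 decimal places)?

38.88%

If p is the fraction of Jr that is Jr-196, then I(M+2)/I(M) = [C(4,1)·p^3·(1−p)] / p^4 = 4·(1−p)/p = 100.0/39.3 = 2.5445
(1−p)/p = 2.5445/4 = 0.6361  ⇒  p = 1/(1 + 0.6361) = 0.6112
Jr-196: 61.12%, Jr-198: 38.88%.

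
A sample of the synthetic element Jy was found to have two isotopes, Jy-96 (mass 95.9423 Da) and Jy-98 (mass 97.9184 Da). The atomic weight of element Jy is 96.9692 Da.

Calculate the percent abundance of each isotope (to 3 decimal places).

Let x be the fractional abundance of Jy-96; then Jy-98 has abundance 1 − x.
95.9423·x + 97.9184·(1 − x) = 96.9692
(95.9423 − 97.9184)·x = 96.9692 − 97.9184
x = -0.9492 / -1.9761 = 0.48034 → 48.034% Jy-96, 51.966% Jy-98.

Jy-96: 48.034%, Jy-98: 51.966%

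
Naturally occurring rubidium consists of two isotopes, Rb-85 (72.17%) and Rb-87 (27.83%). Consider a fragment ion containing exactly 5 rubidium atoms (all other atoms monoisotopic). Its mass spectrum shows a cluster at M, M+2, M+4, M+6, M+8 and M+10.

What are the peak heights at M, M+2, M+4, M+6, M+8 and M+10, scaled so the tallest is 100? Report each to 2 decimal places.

51.86 : 100.00 : 77.12 : 29.74 : 5.73 : 0.44

Expanding (0.7217 + 0.2783)^5:
P(M) = 0.7217^5 = 0.195787
P(M+2) = 5 × 0.7217^4 × 0.2783^1 = 0.377494
P(M+4) = 10 × 0.7217^3 × 0.2783^2 = 0.291136
P(M+6) = 10 × 0.7217^2 × 0.2783^3 = 0.112267
P(M+8) = 5 × 0.7217^1 × 0.2783^4 = 0.021646
P(M+10) = 0.2783^5 = 0.001669
The M+2 peak is largest (0.377494); scaling to 100 gives 51.86 : 100.00 : 77.12 : 29.74 : 5.73 : 0.44.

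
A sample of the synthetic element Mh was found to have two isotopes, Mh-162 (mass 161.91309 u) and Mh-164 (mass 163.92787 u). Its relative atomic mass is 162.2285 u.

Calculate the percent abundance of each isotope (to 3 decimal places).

Mh-162: 84.345%, Mh-164: 15.655%

With x = fraction of Mh-162 (so Mh-164 is 1 − x):
161.91309·x + 163.92787·(1 − x) = 162.2285
(161.91309 − 163.92787)·x = 162.2285 − 163.92787
x = -1.69937 / -2.01478 = 0.84345 → 84.345% Mh-162, 15.655% Mh-164.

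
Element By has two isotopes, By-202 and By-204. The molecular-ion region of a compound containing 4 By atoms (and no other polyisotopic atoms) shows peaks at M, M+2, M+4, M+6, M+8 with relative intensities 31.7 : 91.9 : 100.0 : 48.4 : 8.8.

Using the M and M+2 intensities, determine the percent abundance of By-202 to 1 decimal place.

If p is the fraction of By that is By-202, then I(M+2)/I(M) = [C(4,1)·p^3·(1−p)] / p^4 = 4·(1−p)/p = 91.9/31.7 = 2.8991
(1−p)/p = 2.8991/4 = 0.7248  ⇒  p = 1/(1 + 0.7248) = 0.5798
By-202: 58.0%, By-204: 42.0%.

58.0%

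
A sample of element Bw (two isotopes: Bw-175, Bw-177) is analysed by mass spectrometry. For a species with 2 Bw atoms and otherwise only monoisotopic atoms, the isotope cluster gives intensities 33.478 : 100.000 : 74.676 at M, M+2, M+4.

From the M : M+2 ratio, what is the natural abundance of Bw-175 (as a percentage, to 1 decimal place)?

If p is the fraction of Bw that is Bw-175, then I(M+2)/I(M) = [C(2,1)·p^1·(1−p)] / p^2 = 2·(1−p)/p = 100.000/33.478 = 2.9870
(1−p)/p = 2.9870/2 = 1.4935  ⇒  p = 1/(1 + 1.4935) = 0.4010
Bw-175: 40.1%, Bw-177: 59.9%.

40.1%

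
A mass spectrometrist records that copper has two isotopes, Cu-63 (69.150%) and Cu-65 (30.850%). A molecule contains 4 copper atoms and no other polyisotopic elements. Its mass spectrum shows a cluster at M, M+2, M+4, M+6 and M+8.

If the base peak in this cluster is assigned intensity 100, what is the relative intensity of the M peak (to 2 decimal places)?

Term probabilities: M 0.2286, M+2 0.4080, M+4 0.2731, M+6 0.0812, M+8 0.0091. Base peak = M+2.
P(M+2) = C(4,1) × 0.69150^3 × 0.30850^1 = 4 × 0.33065611 × 0.3085 = 0.408030 (base)
P(M) = C(4,0) × 0.69150^4 × 0.30850^0 = 1 × 0.2286487 × 1.0000 = 0.228649
Relative intensity = 0.228649 / 0.408030 × 100 = 56.04

56.04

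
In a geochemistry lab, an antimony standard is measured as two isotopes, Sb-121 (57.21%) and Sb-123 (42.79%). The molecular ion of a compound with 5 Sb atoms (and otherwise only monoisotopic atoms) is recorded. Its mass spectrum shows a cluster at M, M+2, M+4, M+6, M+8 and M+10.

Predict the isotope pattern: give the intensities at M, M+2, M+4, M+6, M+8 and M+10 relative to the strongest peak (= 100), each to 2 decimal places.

Each Sb atom is independently Sb-121 (p = 0.5721) or Sb-123 (q = 0.4279); the cluster is the binomial expansion (p + q)^5.
P(M) = 0.5721^5 = 0.061286
P(M+2) = 5 × 0.5721^4 × 0.4279^1 = 0.229192
P(M+4) = 10 × 0.5721^3 × 0.4279^2 = 0.342847
P(M+6) = 10 × 0.5721^2 × 0.4279^3 = 0.256431
P(M+8) = 5 × 0.5721^1 × 0.4279^4 = 0.095898
P(M+10) = 0.4279^5 = 0.014345
The M+4 peak is largest (0.342847); scaling to 100 gives 17.88 : 66.85 : 100.00 : 74.79 : 27.97 : 4.18.

17.88 : 66.85 : 100.00 : 74.79 : 27.97 : 4.18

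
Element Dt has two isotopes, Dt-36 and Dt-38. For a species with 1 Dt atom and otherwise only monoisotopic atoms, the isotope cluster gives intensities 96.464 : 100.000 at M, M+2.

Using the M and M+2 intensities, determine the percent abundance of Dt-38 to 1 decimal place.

Let p = fractional abundance of Dt-36. I(M+2)/I(M) = [C(1,1)·p^0·(1−p)] / p^1 = 1·(1−p)/p = 100.000/96.464 = 1.0367
(1−p)/p = 1.0367/1 = 1.0367  ⇒  p = 1/(1 + 1.0367) = 0.4910
Dt-36: 49.1%, Dt-38: 50.9%.

50.9%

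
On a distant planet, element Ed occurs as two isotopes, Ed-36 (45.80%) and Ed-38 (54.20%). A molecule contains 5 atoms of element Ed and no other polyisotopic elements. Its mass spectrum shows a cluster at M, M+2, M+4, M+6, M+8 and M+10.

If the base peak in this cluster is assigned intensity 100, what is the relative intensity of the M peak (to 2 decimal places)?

6.03

Term probabilities: M 0.0202, M+2 0.1192, M+4 0.2822, M+6 0.3340, M+8 0.1976, M+10 0.0468. Base peak = M+6.
P(M+6) = C(5,3) × 0.4580^2 × 0.5420^3 = 10 × 0.209764 × 0.15922009 = 0.333986 (base)
P(M) = C(5,0) × 0.4580^5 × 0.5420^0 = 1 × 0.02015243 × 1.0000 = 0.020152
Relative intensity = 0.020152 / 0.333986 × 100 = 6.03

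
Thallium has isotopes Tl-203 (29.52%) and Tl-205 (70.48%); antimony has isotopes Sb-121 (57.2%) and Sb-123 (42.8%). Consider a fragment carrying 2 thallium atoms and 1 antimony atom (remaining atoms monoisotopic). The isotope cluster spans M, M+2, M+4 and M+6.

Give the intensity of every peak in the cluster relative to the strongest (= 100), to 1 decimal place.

Thallium pattern (n=2): 0.08714304 : 0.41611392 : 0.49674304
Antimony pattern (n=1): 0.5720 : 0.4280
Convolve the two distributions (both contribute in 2-u steps):
  M: 0.08714304×0.5720 = 0.049846
  M+2: 0.08714304×0.4280 + 0.41611392×0.5720 = 0.275314
  M+4: 0.41611392×0.4280 + 0.49674304×0.5720 = 0.462234
  M+6: 0.49674304×0.4280 = 0.212606
Scale to base peak (0.462234) = 100: 10.8 : 59.6 : 100.0 : 46.0

10.8 : 59.6 : 100.0 : 46.0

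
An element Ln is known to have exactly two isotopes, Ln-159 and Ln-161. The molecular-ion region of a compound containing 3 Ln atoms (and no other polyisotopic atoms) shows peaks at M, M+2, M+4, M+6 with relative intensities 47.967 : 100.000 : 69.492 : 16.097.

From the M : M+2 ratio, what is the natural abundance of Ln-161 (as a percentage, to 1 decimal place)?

41.0%

If p is the fraction of Ln that is Ln-159, then I(M+2)/I(M) = [C(3,1)·p^2·(1−p)] / p^3 = 3·(1−p)/p = 100.000/47.967 = 2.0848
(1−p)/p = 2.0848/3 = 0.6949  ⇒  p = 1/(1 + 0.6949) = 0.5900
Ln-159: 59.0%, Ln-161: 41.0%.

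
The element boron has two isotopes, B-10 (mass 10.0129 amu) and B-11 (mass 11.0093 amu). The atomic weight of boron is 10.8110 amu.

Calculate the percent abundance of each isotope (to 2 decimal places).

Let x be the fractional abundance of B-10; then B-11 has abundance 1 − x.
10.0129·x + 11.0093·(1 − x) = 10.8110
(10.0129 − 11.0093)·x = 10.8110 − 11.0093
x = -0.1983 / -0.9964 = 0.19902 → 19.90% B-10, 80.10% B-11.

B-10: 19.90%, B-11: 80.10%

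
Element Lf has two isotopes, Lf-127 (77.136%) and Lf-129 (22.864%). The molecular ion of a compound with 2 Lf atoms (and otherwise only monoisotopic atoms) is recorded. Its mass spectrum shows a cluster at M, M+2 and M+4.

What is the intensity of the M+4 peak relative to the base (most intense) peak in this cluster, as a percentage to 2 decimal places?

(0.77136 + 0.22864)^2 gives M 0.5950, M+2 0.3527, M+4 0.0523; the largest is M.
P(M) = C(2,0) × 0.77136^2 × 0.22864^0 = 1 × 0.59499625 × 1.0000 = 0.594996 (base)
P(M+4) = C(2,2) × 0.77136^0 × 0.22864^2 = 1 × 1.0000 × 0.05227625 = 0.052276
Relative intensity = 0.052276 / 0.594996 × 100 = 8.79

8.79%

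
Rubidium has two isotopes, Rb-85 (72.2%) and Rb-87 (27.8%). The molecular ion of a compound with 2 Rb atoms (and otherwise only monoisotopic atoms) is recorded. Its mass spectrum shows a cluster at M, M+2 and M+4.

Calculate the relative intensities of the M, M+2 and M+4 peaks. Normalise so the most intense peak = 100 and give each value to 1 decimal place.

100.0 : 77.0 : 14.8

Each Rb atom is independently Rb-85 (p = 0.722) or Rb-87 (q = 0.278); the cluster is the binomial expansion (p + q)^2.
P(M) = 0.722^2 = 0.521284
P(M+2) = 2 × 0.722^1 × 0.278^1 = 0.401432
P(M+4) = 0.278^2 = 0.077284
The M peak is largest (0.521284); scaling to 100 gives 100.0 : 77.0 : 14.8.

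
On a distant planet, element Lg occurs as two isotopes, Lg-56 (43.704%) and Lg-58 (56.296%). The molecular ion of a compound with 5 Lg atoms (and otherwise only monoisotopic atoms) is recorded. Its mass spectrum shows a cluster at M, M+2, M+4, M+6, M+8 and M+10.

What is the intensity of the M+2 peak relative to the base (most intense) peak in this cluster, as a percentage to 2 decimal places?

(0.43704 + 0.56296)^5 gives M 0.0159, M+2 0.1027, M+4 0.2646, M+6 0.3408, M+8 0.2195, M+10 0.0565; the largest is M+6.
P(M+6) = C(5,3) × 0.43704^2 × 0.56296^3 = 10 × 0.19100396 × 0.17841551 = 0.340781 (base)
P(M+2) = C(5,1) × 0.43704^4 × 0.56296^1 = 5 × 0.03648251 × 0.56296 = 0.102691
Relative intensity = 0.102691 / 0.340781 × 100 = 30.13

30.13%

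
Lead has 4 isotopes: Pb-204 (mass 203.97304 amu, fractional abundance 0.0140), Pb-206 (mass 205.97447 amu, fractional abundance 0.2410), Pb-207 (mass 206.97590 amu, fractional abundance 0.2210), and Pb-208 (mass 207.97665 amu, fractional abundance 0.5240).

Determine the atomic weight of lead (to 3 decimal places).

The abundance-weighted mean is 0.0140 × 203.97304 + 0.2410 × 205.97447 + 0.2210 × 206.97590 + 0.5240 × 207.97665
= 2.855623 + 49.639847 + 45.741674 + 108.979765 = 207.216909 amu

207.217 amu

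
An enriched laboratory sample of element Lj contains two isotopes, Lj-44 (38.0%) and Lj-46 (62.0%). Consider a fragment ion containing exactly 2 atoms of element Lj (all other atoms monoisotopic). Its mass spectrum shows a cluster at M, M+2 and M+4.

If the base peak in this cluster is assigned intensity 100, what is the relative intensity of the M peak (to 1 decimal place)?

(0.380 + 0.620)^2 gives M 0.1444, M+2 0.4712, M+4 0.3844; the largest is M+2.
P(M+2) = C(2,1) × 0.380^1 × 0.620^1 = 2 × 0.3800 × 0.6200 = 0.471200 (base)
P(M) = C(2,0) × 0.380^2 × 0.620^0 = 1 × 0.1444 × 1.0000 = 0.144400
Relative intensity = 0.144400 / 0.471200 × 100 = 30.6

30.6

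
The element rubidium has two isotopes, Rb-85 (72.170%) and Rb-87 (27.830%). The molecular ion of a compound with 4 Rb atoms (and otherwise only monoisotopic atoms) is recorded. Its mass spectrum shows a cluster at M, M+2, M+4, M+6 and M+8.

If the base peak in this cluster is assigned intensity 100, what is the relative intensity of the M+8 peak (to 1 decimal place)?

(0.72170 + 0.27830)^4 gives M 0.2713, M+2 0.4184, M+4 0.2420, M+6 0.0622, M+8 0.0060; the largest is M+2.
P(M+2) = C(4,1) × 0.72170^3 × 0.27830^1 = 4 × 0.37589809 × 0.2783 = 0.418450 (base)
P(M+8) = C(4,4) × 0.72170^0 × 0.27830^4 = 1 × 1.0000 × 0.00599864 = 0.005999
Relative intensity = 0.005999 / 0.418450 × 100 = 1.4

1.4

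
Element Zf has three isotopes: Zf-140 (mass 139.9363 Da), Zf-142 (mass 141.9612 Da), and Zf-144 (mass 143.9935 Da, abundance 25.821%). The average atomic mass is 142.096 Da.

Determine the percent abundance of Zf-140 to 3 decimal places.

19.258%

The remaining 74.179% is split between Zf-140 (fraction x) and Zf-142 (fraction 0.74179 − x).
Substituting: 139.9363x + 141.9612(0.74179 − x) = 104.915438365
(139.9363 − 141.9612)x = -0.389960183  ⇒  x = 0.19258, y = 0.54921
Zf-140: 19.258%, Zf-142: 54.921%.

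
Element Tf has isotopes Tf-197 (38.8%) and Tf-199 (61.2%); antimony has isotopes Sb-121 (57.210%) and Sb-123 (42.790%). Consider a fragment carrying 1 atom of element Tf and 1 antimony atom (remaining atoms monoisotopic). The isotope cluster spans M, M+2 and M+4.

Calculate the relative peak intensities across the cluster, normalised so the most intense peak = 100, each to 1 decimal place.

Element Tf pattern (n=1): 0.3880 : 0.6120
Antimony pattern (n=1): 0.5721 : 0.4279
Convolve the two distributions (both contribute in 2-u steps):
  M: 0.3880×0.5721 = 0.221975
  M+2: 0.3880×0.4279 + 0.6120×0.5721 = 0.516150
  M+4: 0.6120×0.4279 = 0.261875
Scale to base peak (0.516150) = 100: 43.0 : 100.0 : 50.7

43.0 : 100.0 : 50.7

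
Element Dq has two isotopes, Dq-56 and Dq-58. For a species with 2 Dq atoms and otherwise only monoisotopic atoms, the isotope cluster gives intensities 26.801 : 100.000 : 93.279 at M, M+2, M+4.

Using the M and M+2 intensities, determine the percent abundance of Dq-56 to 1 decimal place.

34.9%

If p is the fraction of Dq that is Dq-56, then I(M+2)/I(M) = [C(2,1)·p^1·(1−p)] / p^2 = 2·(1−p)/p = 100.000/26.801 = 3.7312
(1−p)/p = 3.7312/2 = 1.8656  ⇒  p = 1/(1 + 1.8656) = 0.3490
Dq-56: 34.9%, Dq-58: 65.1%.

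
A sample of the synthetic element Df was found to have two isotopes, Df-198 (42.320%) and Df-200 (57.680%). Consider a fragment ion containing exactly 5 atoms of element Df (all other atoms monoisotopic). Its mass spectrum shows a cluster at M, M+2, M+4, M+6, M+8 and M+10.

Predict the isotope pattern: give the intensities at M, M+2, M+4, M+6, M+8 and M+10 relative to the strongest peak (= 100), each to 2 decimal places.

The 5 Df atoms are independent, so intensities follow the terms of (0.42320 + 0.57680)^5.
P(M) = 0.42320^5 = 0.013575
P(M+2) = 5 × 0.42320^4 × 0.57680^1 = 0.092508
P(M+4) = 10 × 0.42320^3 × 0.57680^2 = 0.252167
P(M+6) = 10 × 0.42320^2 × 0.57680^3 = 0.343690
P(M+8) = 5 × 0.42320^1 × 0.57680^4 = 0.234216
P(M+10) = 0.57680^5 = 0.063845
The M+6 peak is largest (0.343690); scaling to 100 gives 3.95 : 26.92 : 73.37 : 100.00 : 68.15 : 18.58.

3.95 : 26.92 : 73.37 : 100.00 : 68.15 : 18.58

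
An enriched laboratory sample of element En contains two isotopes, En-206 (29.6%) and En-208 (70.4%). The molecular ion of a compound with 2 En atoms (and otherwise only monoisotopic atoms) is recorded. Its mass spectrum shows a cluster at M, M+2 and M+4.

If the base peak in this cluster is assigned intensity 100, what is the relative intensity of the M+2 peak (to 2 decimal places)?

Term probabilities: M 0.0876, M+2 0.4168, M+4 0.4956. Base peak = M+4.
P(M+4) = C(2,2) × 0.296^0 × 0.704^2 = 1 × 1.0000 × 0.495616 = 0.495616 (base)
P(M+2) = C(2,1) × 0.296^1 × 0.704^1 = 2 × 0.2960 × 0.7040 = 0.416768
Relative intensity = 0.416768 / 0.495616 × 100 = 84.09

84.09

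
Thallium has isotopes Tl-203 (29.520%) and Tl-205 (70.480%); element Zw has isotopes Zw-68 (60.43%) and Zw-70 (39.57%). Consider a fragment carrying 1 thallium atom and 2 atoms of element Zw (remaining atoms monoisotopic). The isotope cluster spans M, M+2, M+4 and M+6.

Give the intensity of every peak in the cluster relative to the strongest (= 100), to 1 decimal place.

Thallium pattern (n=1): 0.2952 : 0.7048
Element Zw pattern (n=2): 0.36517849 : 0.47824302 : 0.15657849
Convolve the two distributions (both contribute in 2-u steps):
  M: 0.2952×0.36517849 = 0.107801
  M+2: 0.2952×0.47824302 + 0.7048×0.36517849 = 0.398555
  M+4: 0.2952×0.15657849 + 0.7048×0.47824302 = 0.383288
  M+6: 0.7048×0.15657849 = 0.110357
Scale to base peak (0.398555) = 100: 27.0 : 100.0 : 96.2 : 27.7

27.0 : 100.0 : 96.2 : 27.7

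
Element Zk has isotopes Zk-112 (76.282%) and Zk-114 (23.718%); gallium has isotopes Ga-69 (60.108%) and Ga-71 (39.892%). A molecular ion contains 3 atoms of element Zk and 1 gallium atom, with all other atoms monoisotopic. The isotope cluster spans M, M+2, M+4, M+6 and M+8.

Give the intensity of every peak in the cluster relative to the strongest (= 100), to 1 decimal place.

Element Zk pattern (n=3): 0.44388065 : 0.41404111 : 0.12873584 : 0.01334241
Gallium pattern (n=1): 0.60108 : 0.39892
Convolve the two distributions (both contribute in 2-u steps):
  M: 0.44388065×0.60108 = 0.266808
  M+2: 0.44388065×0.39892 + 0.41404111×0.60108 = 0.425945
  M+4: 0.41404111×0.39892 + 0.12873584×0.60108 = 0.242550
  M+6: 0.12873584×0.39892 + 0.01334241×0.60108 = 0.059375
  M+8: 0.01334241×0.39892 = 0.005323
Scale to base peak (0.425945) = 100: 62.6 : 100.0 : 56.9 : 13.9 : 1.2

62.6 : 100.0 : 56.9 : 13.9 : 1.2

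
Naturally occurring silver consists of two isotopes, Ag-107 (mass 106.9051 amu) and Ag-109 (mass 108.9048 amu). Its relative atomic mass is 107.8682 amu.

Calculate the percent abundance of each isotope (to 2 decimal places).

Writing the weighted mean with unknown fraction x of Ag-107:
106.9051·x + 108.9048·(1 − x) = 107.8682
(106.9051 − 108.9048)·x = 107.8682 − 108.9048
x = -1.0366 / -1.9997 = 0.51838 → 51.84% Ag-107, 48.16% Ag-109.

Ag-107: 51.84%, Ag-109: 48.16%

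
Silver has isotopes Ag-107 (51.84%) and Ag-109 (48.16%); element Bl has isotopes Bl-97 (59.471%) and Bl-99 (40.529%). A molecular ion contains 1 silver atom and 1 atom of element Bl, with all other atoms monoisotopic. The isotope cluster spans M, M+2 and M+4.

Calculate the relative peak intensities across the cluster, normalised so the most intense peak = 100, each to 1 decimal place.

Silver pattern (n=1): 0.5184 : 0.4816
Element Bl pattern (n=1): 0.59471 : 0.40529
Convolve the two distributions (both contribute in 2-u steps):
  M: 0.5184×0.59471 = 0.308298
  M+2: 0.5184×0.40529 + 0.4816×0.59471 = 0.496515
  M+4: 0.4816×0.40529 = 0.195188
Scale to base peak (0.496515) = 100: 62.1 : 100.0 : 39.3

62.1 : 100.0 : 39.3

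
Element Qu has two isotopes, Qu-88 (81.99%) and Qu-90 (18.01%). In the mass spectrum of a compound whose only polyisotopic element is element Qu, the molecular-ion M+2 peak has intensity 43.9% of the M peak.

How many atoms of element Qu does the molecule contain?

2

The M+2/M ratio from n Qu atoms is n · q/p = n · 0.1801/0.8199.
n = 0.439 × 0.8199/0.1801 = 2.00 ≈ 2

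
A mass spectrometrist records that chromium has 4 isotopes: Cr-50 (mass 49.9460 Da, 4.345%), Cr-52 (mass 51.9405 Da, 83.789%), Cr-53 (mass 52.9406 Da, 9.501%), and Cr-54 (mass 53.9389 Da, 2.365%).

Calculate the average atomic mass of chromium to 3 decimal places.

The abundance-weighted mean is 0.04345 × 49.9460 + 0.83789 × 51.9405 + 0.09501 × 52.9406 + 0.02365 × 53.9389
= 2.17015 + 43.52043 + 5.02989 + 1.27565 = 51.99612 Da

51.996 Da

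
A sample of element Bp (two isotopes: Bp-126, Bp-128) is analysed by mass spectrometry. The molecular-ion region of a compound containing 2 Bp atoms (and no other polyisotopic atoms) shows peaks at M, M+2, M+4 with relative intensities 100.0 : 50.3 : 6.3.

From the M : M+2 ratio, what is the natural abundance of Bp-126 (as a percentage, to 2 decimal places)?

Let p = fractional abundance of Bp-126. I(M+2)/I(M) = [C(2,1)·p^1·(1−p)] / p^2 = 2·(1−p)/p = 50.3/100.0 = 0.5030
(1−p)/p = 0.5030/2 = 0.2515  ⇒  p = 1/(1 + 0.2515) = 0.7990
Bp-126: 79.90%, Bp-128: 20.10%.

79.90%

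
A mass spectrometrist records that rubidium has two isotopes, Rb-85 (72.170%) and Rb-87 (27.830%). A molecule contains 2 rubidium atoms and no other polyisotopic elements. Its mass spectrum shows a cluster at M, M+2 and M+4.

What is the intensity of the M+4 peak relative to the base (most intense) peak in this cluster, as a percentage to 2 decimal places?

14.87%

(0.72170 + 0.27830)^2 gives M 0.5209, M+2 0.4017, M+4 0.0775; the largest is M.
P(M) = C(2,0) × 0.72170^2 × 0.27830^0 = 1 × 0.52085089 × 1.0000 = 0.520851 (base)
P(M+4) = C(2,2) × 0.72170^0 × 0.27830^2 = 1 × 1.0000 × 0.07745089 = 0.077451
Relative intensity = 0.077451 / 0.520851 × 100 = 14.87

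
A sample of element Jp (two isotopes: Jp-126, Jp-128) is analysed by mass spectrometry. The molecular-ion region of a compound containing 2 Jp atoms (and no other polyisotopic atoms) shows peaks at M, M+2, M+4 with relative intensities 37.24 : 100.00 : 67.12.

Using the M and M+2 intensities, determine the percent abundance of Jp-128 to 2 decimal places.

57.31%

If p is the fraction of Jp that is Jp-126, then I(M+2)/I(M) = [C(2,1)·p^1·(1−p)] / p^2 = 2·(1−p)/p = 100.00/37.24 = 2.6853
(1−p)/p = 2.6853/2 = 1.3426  ⇒  p = 1/(1 + 1.3426) = 0.4269
Jp-126: 42.69%, Jp-128: 57.31%.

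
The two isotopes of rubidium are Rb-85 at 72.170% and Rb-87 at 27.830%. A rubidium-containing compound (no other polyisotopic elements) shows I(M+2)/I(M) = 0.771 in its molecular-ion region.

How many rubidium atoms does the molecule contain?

2

With n Rb atoms, P(M+2)/P(M) = C(n,1)·p^(n−1)q / p^n = n·q/p = n · 0.27830/0.72170.
n = 0.771 × 0.72170/0.27830 = 2.00 ≈ 2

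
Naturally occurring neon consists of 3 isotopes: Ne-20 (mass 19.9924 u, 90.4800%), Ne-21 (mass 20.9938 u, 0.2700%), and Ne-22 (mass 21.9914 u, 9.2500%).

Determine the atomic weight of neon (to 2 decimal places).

Ar = Σ fᵢ·mᵢ = 0.904800 × 19.9924 + 0.002700 × 20.9938 + 0.092500 × 21.9914
= 18.08912 + 0.05668 + 2.03420 = 20.18000 u

20.18 u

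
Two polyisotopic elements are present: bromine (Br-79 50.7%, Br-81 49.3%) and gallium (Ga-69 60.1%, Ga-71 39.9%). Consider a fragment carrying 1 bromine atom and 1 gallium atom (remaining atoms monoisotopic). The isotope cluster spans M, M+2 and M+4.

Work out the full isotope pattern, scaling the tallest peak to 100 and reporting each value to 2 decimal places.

61.11 : 100.00 : 39.45

Bromine pattern (n=1): 0.5070 : 0.4930
Gallium pattern (n=1): 0.6010 : 0.3990
Convolve the two distributions (both contribute in 2-u steps):
  M: 0.5070×0.6010 = 0.304707
  M+2: 0.5070×0.3990 + 0.4930×0.6010 = 0.498586
  M+4: 0.4930×0.3990 = 0.196707
Scale to base peak (0.498586) = 100: 61.11 : 100.00 : 39.45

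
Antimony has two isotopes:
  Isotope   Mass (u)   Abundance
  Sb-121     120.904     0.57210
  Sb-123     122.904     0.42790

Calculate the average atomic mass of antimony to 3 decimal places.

121.760 u

Ar = Σ fᵢ·mᵢ = 0.57210 × 120.904 + 0.42790 × 122.904
= 69.1692 + 52.5906 = 121.7598 u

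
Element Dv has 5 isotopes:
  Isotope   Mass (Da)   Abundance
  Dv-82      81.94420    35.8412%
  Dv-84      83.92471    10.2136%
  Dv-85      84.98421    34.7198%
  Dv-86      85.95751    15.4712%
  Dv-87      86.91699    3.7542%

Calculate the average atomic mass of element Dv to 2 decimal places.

84.01 Da

The abundance-weighted mean is 0.358412 × 81.94420 + 0.102136 × 83.92471 + 0.347198 × 84.98421 + 0.154712 × 85.95751 + 0.037542 × 86.91699
= 29.369785 + 8.571734 + 29.506348 + 13.298658 + 3.263038 = 84.009563 Da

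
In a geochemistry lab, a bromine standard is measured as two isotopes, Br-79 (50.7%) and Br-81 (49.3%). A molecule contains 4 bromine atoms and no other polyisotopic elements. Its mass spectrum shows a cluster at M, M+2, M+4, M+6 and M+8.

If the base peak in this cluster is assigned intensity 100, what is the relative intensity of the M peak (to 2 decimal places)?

17.63

Term probabilities: M 0.0661, M+2 0.2570, M+4 0.3749, M+6 0.2430, M+8 0.0591. Base peak = M+4.
P(M+4) = C(4,2) × 0.507^2 × 0.493^2 = 6 × 0.257049 × 0.243049 = 0.374853 (base)
P(M) = C(4,0) × 0.507^4 × 0.493^0 = 1 × 0.06607419 × 1.0000 = 0.066074
Relative intensity = 0.066074 / 0.374853 × 100 = 17.63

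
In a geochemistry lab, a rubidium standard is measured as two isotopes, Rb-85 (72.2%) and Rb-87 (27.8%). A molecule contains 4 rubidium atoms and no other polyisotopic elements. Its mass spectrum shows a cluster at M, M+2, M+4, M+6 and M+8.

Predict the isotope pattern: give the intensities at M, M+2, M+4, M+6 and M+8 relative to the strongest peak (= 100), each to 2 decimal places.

64.93 : 100.00 : 57.76 : 14.83 : 1.43

Expanding (0.722 + 0.278)^4:
P(M) = 0.722^4 = 0.271737
P(M+2) = 4 × 0.722^3 × 0.278^1 = 0.418520
P(M+4) = 6 × 0.722^2 × 0.278^2 = 0.241721
P(M+6) = 4 × 0.722^1 × 0.278^3 = 0.062049
P(M+8) = 0.278^4 = 0.005973
The M+2 peak is largest (0.418520); scaling to 100 gives 64.93 : 100.00 : 57.76 : 14.83 : 1.43.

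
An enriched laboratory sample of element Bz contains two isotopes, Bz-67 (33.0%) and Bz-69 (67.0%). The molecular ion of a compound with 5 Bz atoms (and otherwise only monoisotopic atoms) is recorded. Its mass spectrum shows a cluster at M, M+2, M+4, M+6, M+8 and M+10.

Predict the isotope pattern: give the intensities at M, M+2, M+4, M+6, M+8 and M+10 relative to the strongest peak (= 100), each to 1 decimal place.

Each Bz atom is independently Bz-67 (p = 0.330) or Bz-69 (q = 0.670); the cluster is the binomial expansion (p + q)^5.
P(M) = 0.330^5 = 0.003914
P(M+2) = 5 × 0.330^4 × 0.670^1 = 0.039728
P(M+4) = 10 × 0.330^3 × 0.670^2 = 0.161321
P(M+6) = 10 × 0.330^2 × 0.670^3 = 0.327531
P(M+8) = 5 × 0.330^1 × 0.670^4 = 0.332493
P(M+10) = 0.670^5 = 0.135013
The M+8 peak is largest (0.332493); scaling to 100 gives 1.2 : 11.9 : 48.5 : 98.5 : 100.0 : 40.6.

1.2 : 11.9 : 48.5 : 98.5 : 100.0 : 40.6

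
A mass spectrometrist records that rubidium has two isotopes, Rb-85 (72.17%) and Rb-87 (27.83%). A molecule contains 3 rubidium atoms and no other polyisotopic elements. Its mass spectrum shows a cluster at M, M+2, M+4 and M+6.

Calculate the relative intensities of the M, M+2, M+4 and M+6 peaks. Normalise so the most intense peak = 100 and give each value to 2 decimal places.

The 3 Rb atoms are independent, so intensities follow the terms of (0.7217 + 0.2783)^3.
P(M) = 0.7217^3 = 0.375898
P(M+2) = 3 × 0.7217^2 × 0.2783^1 = 0.434858
P(M+4) = 3 × 0.7217^1 × 0.2783^2 = 0.167689
P(M+6) = 0.2783^3 = 0.021555
The M+2 peak is largest (0.434858); scaling to 100 gives 86.44 : 100.00 : 38.56 : 4.96.

86.44 : 100.00 : 38.56 : 4.96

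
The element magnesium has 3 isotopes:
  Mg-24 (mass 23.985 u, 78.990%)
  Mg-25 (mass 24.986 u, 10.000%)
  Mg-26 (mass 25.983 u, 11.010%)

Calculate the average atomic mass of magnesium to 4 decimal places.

Average mass = Σ (abundance × isotope mass) = 0.78990 × 23.985 + 0.10000 × 24.986 + 0.11010 × 25.983
= 18.94575 + 2.49860 + 2.86073 = 24.30508 u

24.3051 u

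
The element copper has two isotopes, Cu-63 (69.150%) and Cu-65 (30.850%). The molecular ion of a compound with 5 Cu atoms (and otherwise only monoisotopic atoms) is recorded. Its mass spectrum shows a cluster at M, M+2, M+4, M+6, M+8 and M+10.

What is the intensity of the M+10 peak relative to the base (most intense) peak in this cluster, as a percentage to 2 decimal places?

(0.69150 + 0.30850)^5 gives M 0.1581, M+2 0.3527, M+4 0.3147, M+6 0.1404, M+8 0.0313, M+10 0.0028; the largest is M+2.
P(M+2) = C(5,1) × 0.69150^4 × 0.30850^1 = 5 × 0.2286487 × 0.3085 = 0.352691 (base)
P(M+10) = C(5,5) × 0.69150^0 × 0.30850^5 = 1 × 1.0000 × 0.00279432 = 0.002794
Relative intensity = 0.002794 / 0.352691 × 100 = 0.79

0.79%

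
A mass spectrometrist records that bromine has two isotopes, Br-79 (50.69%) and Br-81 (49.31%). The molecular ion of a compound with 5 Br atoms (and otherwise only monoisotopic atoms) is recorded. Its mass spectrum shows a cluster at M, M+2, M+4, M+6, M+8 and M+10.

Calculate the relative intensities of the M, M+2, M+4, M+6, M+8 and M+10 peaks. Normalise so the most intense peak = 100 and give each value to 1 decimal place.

10.6 : 51.4 : 100.0 : 97.3 : 47.3 : 9.2

Each Br atom is independently Br-79 (p = 0.5069) or Br-81 (q = 0.4931); the cluster is the binomial expansion (p + q)^5.
P(M) = 0.5069^5 = 0.033467
P(M+2) = 5 × 0.5069^4 × 0.4931^1 = 0.162777
P(M+4) = 10 × 0.5069^3 × 0.4931^2 = 0.316692
P(M+6) = 10 × 0.5069^2 × 0.4931^3 = 0.308070
P(M+8) = 5 × 0.5069^1 × 0.4931^4 = 0.149842
P(M+10) = 0.4931^5 = 0.029152
The M+4 peak is largest (0.316692); scaling to 100 gives 10.6 : 51.4 : 100.0 : 97.3 : 47.3 : 9.2.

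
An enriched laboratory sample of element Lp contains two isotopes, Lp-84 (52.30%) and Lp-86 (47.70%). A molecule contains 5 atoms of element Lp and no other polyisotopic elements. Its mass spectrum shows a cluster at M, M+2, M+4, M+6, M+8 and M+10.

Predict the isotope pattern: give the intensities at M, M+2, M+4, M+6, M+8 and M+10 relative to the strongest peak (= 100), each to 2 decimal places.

12.02 : 54.82 : 100.00 : 91.20 : 41.59 : 7.59

Expanding (0.5230 + 0.4770)^5:
P(M) = 0.5230^5 = 0.039130
P(M+2) = 5 × 0.5230^4 × 0.4770^1 = 0.178441
P(M+4) = 10 × 0.5230^3 × 0.4770^2 = 0.325493
P(M+6) = 10 × 0.5230^2 × 0.4770^3 = 0.296865
P(M+8) = 5 × 0.5230^1 × 0.4770^4 = 0.135377
P(M+10) = 0.4770^5 = 0.024694
The M+4 peak is largest (0.325493); scaling to 100 gives 12.02 : 54.82 : 100.00 : 91.20 : 41.59 : 7.59.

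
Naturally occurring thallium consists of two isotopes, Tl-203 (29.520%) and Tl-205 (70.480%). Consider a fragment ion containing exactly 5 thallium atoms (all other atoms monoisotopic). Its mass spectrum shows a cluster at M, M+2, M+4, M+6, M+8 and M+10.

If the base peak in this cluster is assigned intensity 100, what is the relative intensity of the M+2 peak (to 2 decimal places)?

7.35

(0.29520 + 0.70480)^5 gives M 0.0022, M+2 0.0268, M+4 0.1278, M+6 0.3051, M+8 0.3642, M+10 0.1739; the largest is M+8.
P(M+8) = C(5,4) × 0.29520^1 × 0.70480^4 = 5 × 0.2952 × 0.24675365 = 0.364208 (base)
P(M+2) = C(5,1) × 0.29520^4 × 0.70480^1 = 5 × 0.00759391 × 0.7048 = 0.026761
Relative intensity = 0.026761 / 0.364208 × 100 = 7.35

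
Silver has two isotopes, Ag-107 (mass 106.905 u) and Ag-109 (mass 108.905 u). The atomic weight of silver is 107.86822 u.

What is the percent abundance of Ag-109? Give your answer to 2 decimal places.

Let x be the fractional abundance of Ag-107; then Ag-109 has abundance 1 − x.
106.905·x + 108.905·(1 − x) = 107.86822
(106.905 − 108.905)·x = 107.86822 − 108.905
x = -1.03678 / -2.000 = 0.51839 → 51.84% Ag-107, 48.16% Ag-109.

48.16%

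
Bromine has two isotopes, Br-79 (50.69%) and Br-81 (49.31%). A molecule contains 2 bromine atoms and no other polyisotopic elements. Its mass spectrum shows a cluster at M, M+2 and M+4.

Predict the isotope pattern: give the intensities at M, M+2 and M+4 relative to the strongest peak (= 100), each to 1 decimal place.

Expanding (0.5069 + 0.4931)^2:
P(M) = 0.5069^2 = 0.256948
P(M+2) = 2 × 0.5069^1 × 0.4931^1 = 0.499905
P(M+4) = 0.4931^2 = 0.243148
The M+2 peak is largest (0.499905); scaling to 100 gives 51.4 : 100.0 : 48.6.

51.4 : 100.0 : 48.6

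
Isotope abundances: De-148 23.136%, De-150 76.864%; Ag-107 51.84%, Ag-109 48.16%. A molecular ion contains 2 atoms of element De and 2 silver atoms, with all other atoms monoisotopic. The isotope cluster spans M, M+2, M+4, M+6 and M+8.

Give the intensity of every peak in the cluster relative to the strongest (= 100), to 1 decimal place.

3.8 : 32.4 : 92.4 : 100.0 : 36.3

Element De pattern (n=2): 0.05352745 : 0.3556651 : 0.59080745
Silver pattern (n=2): 0.26873856 : 0.49932288 : 0.23193856
Convolve the two distributions (both contribute in 2-u steps):
  M: 0.05352745×0.26873856 = 0.014385
  M+2: 0.05352745×0.49932288 + 0.3556651×0.26873856 = 0.122308
  M+4: 0.05352745×0.23193856 + 0.3556651×0.49932288 + 0.59080745×0.26873856 = 0.348780
  M+6: 0.3556651×0.23193856 + 0.59080745×0.49932288 = 0.377496
  M+8: 0.59080745×0.23193856 = 0.137031
Scale to base peak (0.377496) = 100: 3.8 : 32.4 : 92.4 : 100.0 : 36.3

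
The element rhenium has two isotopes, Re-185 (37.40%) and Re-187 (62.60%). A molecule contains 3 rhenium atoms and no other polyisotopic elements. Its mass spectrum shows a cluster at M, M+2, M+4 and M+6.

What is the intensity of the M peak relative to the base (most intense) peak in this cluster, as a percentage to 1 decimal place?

11.9%

Term probabilities: M 0.0523, M+2 0.2627, M+4 0.4397, M+6 0.2453. Base peak = M+4.
P(M+4) = C(3,2) × 0.3740^1 × 0.6260^2 = 3 × 0.3740 × 0.391876 = 0.439685 (base)
P(M) = C(3,0) × 0.3740^3 × 0.6260^0 = 1 × 0.05231362 × 1.0000 = 0.052314
Relative intensity = 0.052314 / 0.439685 × 100 = 11.9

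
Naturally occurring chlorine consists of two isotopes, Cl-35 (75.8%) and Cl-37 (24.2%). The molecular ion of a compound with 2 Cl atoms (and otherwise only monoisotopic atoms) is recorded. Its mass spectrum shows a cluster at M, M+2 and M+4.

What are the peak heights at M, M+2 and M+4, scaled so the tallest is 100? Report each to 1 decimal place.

100.0 : 63.9 : 10.2

The 2 Cl atoms are independent, so intensities follow the terms of (0.758 + 0.242)^2.
P(M) = 0.758^2 = 0.574564
P(M+2) = 2 × 0.758^1 × 0.242^1 = 0.366872
P(M+4) = 0.242^2 = 0.058564
The M peak is largest (0.574564); scaling to 100 gives 100.0 : 63.9 : 10.2.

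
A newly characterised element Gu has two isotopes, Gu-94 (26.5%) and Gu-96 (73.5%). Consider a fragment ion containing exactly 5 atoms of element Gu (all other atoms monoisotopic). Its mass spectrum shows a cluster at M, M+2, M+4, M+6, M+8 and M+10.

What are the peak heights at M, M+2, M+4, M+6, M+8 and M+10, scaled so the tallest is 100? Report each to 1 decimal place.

Each Gu atom is independently Gu-94 (p = 0.265) or Gu-96 (q = 0.735); the cluster is the binomial expansion (p + q)^5.
P(M) = 0.265^5 = 0.001307
P(M+2) = 5 × 0.265^4 × 0.735^1 = 0.018123
P(M+4) = 10 × 0.265^3 × 0.735^2 = 0.100534
P(M+6) = 10 × 0.265^2 × 0.735^3 = 0.278839
P(M+8) = 5 × 0.265^1 × 0.735^4 = 0.386692
P(M+10) = 0.735^5 = 0.214505
The M+8 peak is largest (0.386692); scaling to 100 gives 0.3 : 4.7 : 26.0 : 72.1 : 100.0 : 55.5.

0.3 : 4.7 : 26.0 : 72.1 : 100.0 : 55.5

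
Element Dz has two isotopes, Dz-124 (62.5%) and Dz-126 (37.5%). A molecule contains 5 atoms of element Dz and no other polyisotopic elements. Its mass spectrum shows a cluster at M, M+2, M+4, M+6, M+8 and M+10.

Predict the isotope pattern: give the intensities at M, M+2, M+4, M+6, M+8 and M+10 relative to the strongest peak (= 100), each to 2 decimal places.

27.78 : 83.33 : 100.00 : 60.00 : 18.00 : 2.16

Each Dz atom is independently Dz-124 (p = 0.625) or Dz-126 (q = 0.375); the cluster is the binomial expansion (p + q)^5.
P(M) = 0.625^5 = 0.095367
P(M+2) = 5 × 0.625^4 × 0.375^1 = 0.286102
P(M+4) = 10 × 0.625^3 × 0.375^2 = 0.343323
P(M+6) = 10 × 0.625^2 × 0.375^3 = 0.205994
P(M+8) = 5 × 0.625^1 × 0.375^4 = 0.061798
P(M+10) = 0.375^5 = 0.007416
The M+4 peak is largest (0.343323); scaling to 100 gives 27.78 : 83.33 : 100.00 : 60.00 : 18.00 : 2.16.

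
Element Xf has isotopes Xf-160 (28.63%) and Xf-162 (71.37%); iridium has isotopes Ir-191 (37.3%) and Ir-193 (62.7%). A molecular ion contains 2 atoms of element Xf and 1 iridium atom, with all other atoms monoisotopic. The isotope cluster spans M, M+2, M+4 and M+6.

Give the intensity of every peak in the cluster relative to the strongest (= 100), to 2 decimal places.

6.85 : 45.68 : 100.00 : 71.57

Element Xf pattern (n=2): 0.08196769 : 0.40866462 : 0.50936769
Iridium pattern (n=1): 0.3730 : 0.6270
Convolve the two distributions (both contribute in 2-u steps):
  M: 0.08196769×0.3730 = 0.030574
  M+2: 0.08196769×0.6270 + 0.40866462×0.3730 = 0.203826
  M+4: 0.40866462×0.6270 + 0.50936769×0.3730 = 0.446227
  M+6: 0.50936769×0.6270 = 0.319374
Scale to base peak (0.446227) = 100: 6.85 : 45.68 : 100.00 : 71.57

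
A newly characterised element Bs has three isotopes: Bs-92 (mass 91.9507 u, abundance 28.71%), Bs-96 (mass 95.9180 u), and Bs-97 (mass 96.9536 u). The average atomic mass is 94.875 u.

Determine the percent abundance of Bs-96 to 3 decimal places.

62.019%

Let x and y be the fractions of Bs-96 and Bs-97. Then x + y = 1 − 0.2871 = 0.7129 and 95.9180x + 96.9536y = 94.875 − 0.2871×91.9507 = 68.47595403.
Substituting: 95.9180x + 96.9536(0.7129 − x) = 68.47595403
(95.9180 − 96.9536)x = -0.64226741  ⇒  x = 0.62019, y = 0.09271
Bs-96: 62.019%, Bs-97: 9.271%.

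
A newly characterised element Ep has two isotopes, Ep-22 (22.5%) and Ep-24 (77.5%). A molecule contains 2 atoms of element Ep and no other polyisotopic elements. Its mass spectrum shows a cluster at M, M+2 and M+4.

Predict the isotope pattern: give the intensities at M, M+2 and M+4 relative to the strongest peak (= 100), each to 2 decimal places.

8.43 : 58.06 : 100.00

Expanding (0.225 + 0.775)^2:
P(M) = 0.225^2 = 0.050625
P(M+2) = 2 × 0.225^1 × 0.775^1 = 0.348750
P(M+4) = 0.775^2 = 0.600625
The M+4 peak is largest (0.600625); scaling to 100 gives 8.43 : 58.06 : 100.00.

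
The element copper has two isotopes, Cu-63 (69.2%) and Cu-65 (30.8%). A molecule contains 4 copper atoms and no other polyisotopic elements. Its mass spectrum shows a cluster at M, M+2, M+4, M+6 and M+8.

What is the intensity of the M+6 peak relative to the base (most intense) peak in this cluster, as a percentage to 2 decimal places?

Term probabilities: M 0.2293, M+2 0.4083, M+4 0.2726, M+6 0.0809, M+8 0.0090. Base peak = M+2.
P(M+2) = C(4,1) × 0.692^3 × 0.308^1 = 4 × 0.33137389 × 0.3080 = 0.408253 (base)
P(M+6) = C(4,3) × 0.692^1 × 0.308^3 = 4 × 0.6920 × 0.02921811 = 0.080876
Relative intensity = 0.080876 / 0.408253 × 100 = 19.81

19.81%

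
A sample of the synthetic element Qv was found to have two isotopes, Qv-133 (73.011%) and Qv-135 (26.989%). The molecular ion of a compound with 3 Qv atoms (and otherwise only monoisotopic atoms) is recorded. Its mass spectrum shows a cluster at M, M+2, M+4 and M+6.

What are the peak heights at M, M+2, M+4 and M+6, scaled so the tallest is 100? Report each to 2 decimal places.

90.17 : 100.00 : 36.97 : 4.55

Expanding (0.73011 + 0.26989)^3:
P(M) = 0.73011^3 = 0.389193
P(M+2) = 3 × 0.73011^2 × 0.26989^1 = 0.431603
P(M+4) = 3 × 0.73011^1 × 0.26989^2 = 0.159545
P(M+6) = 0.26989^3 = 0.019659
The M+2 peak is largest (0.431603); scaling to 100 gives 90.17 : 100.00 : 36.97 : 4.55.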